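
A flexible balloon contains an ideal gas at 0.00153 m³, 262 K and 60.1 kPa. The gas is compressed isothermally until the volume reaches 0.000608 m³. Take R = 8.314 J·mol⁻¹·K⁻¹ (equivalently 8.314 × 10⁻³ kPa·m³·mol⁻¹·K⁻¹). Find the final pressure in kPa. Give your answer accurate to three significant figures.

T constant ⇒ Boyle's law P V = const: T₂ = T₁; P₂ = P₁·(V₁/V₂) = 151.2 kPa.

P₂ ≈ 151 kPa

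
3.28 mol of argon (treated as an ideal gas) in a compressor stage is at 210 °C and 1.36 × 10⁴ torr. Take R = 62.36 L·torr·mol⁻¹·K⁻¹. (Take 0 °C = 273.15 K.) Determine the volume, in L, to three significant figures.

Convert: T = 483.15 K.
PV = nRT ⇒ V = nRT/P = (3.28 × 62.36 × 483.15) / 1.36e+04

V ≈ 7.27 L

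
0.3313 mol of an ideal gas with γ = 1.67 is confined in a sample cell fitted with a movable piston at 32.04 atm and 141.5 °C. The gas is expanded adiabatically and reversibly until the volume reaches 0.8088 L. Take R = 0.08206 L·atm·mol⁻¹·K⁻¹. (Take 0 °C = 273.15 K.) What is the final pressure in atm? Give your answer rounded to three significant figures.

Convert: T₁ = 414.6 K.
From PV = nRT: V₁ = nRT₁/P₁ = 0.3518 L.
Adiabatic (γ = 1.67), T V^(γ−1) and P V^γ constant: T₂ = T₁·(V₁/V₂)^(γ−1) = 237.4 K; P₂ = P₁·(V₁/V₂)^γ = 7.980 atm.

P₂ ≈ 7.98 atm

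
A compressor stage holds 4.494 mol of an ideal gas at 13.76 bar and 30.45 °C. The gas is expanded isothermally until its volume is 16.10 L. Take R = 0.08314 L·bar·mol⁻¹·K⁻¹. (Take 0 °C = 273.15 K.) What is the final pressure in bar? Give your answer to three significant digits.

P₂ ≈ 7.05 bar

Convert: T₁ = 303.6 K.
From PV = nRT: V₁ = nRT₁/P₁ = 8.244 L.
T constant ⇒ Boyle's law P V = const: T₂ = T₁; P₂ = P₁·(V₁/V₂) = 7.046 bar.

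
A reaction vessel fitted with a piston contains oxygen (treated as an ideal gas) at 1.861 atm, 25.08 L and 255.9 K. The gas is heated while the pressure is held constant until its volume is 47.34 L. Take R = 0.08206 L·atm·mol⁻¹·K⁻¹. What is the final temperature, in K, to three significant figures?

T₂ ≈ 483 K

P constant ⇒ V ∝ T: P₂ = P₁; T₂ = T₁·(V₂/V₁) = 483.0 K.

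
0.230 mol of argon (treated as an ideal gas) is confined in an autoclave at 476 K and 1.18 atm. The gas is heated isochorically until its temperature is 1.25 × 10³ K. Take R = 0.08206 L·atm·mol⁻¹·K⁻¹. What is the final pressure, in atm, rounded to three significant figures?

P₂ ≈ 3.10 atm

From PV = nRT: V₁ = nRT₁/P₁ = 7.613 L.
V constant ⇒ P ∝ T: V₂ = V₁; P₂ = P₁·(T₂/T₁) = 3.099 atm.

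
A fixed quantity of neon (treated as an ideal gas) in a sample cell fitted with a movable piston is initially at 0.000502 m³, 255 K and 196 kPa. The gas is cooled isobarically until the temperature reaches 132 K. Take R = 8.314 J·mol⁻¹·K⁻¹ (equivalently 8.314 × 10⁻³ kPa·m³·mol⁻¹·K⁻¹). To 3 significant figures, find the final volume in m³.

V₂ ≈ 0.000260 m³

Isobaric, so V/T is constant: P₂ = P₁; V₂ = V₁·(T₂/T₁) = 0.0002599 m³.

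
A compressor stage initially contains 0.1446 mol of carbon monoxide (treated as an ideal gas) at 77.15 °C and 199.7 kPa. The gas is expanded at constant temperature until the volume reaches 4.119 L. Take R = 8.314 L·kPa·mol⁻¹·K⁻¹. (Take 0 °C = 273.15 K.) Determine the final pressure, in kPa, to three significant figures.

P₂ ≈ 102 kPa

Convert: T₁ = 350.3 K.
From PV = nRT: V₁ = nRT₁/P₁ = 2.109 L.
Isothermal, so P V is constant: T₂ = T₁; P₂ = P₁·(V₁/V₂) = 102.2 kPa.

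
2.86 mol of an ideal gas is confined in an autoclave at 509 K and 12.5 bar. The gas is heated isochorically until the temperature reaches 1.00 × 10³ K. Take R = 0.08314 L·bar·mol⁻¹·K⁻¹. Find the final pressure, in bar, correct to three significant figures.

P₂ ≈ 24.6 bar

From PV = nRT: V₁ = nRT₁/P₁ = 9.682 L.
Isochoric, so P/T is constant: V₂ = V₁; P₂ = P₁·(T₂/T₁) = 24.56 bar.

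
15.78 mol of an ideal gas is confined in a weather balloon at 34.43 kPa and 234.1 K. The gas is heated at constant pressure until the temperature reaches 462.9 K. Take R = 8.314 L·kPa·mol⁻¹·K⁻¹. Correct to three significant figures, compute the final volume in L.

V₂ ≈ 1.76e+03 L

From PV = nRT: V₁ = nRT₁/P₁ = 892.0 L.
Isobaric, so V/T is constant: P₂ = P₁; V₂ = V₁·(T₂/T₁) = 1764 L.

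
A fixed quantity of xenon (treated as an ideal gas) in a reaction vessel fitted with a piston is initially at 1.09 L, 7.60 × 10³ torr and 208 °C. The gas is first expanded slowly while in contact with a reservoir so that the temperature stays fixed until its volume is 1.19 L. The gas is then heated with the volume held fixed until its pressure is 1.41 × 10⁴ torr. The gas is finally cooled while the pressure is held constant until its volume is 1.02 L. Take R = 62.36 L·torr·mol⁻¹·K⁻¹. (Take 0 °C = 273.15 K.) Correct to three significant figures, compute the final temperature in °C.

Convert: T₁ = 481.1 K.
Isothermal, so P V is constant: T₂ = T₁; P₂ = P₁·(V₁/V₂) = 6961 torr.
V constant ⇒ P ∝ T: V₃ = V₂; T₃ = T₂·(P₃/P₂) = 974.6 K.
Isobaric, so V/T is constant: P₄ = P₃; T₄ = T₃·(V₄/V₃) = 835.3 K.

T₄ ≈ 562 °C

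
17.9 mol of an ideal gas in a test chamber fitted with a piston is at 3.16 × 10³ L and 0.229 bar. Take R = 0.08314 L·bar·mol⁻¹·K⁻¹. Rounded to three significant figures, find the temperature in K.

T ≈ 486 K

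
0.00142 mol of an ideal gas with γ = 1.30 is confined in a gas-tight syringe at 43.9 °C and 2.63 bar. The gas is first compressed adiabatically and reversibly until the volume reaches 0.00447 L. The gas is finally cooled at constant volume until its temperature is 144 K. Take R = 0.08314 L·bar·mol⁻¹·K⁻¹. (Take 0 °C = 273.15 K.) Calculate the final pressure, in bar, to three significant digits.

P₃ ≈ 3.80 bar

Convert: T₁ = 317.0 K.
From PV = nRT: V₁ = nRT₁/P₁ = 0.01423 L.
Adiabatic (γ = 1.30), T V^(γ−1) and P V^γ constant: T₂ = T₁·(V₁/V₂)^(γ−1) = 448.8 K; P₂ = P₁·(V₁/V₂)^γ = 11.85 bar.
Isochoric, so P/T is constant: V₃ = V₂; P₃ = P₂·(T₃/T₂) = 3.803 bar.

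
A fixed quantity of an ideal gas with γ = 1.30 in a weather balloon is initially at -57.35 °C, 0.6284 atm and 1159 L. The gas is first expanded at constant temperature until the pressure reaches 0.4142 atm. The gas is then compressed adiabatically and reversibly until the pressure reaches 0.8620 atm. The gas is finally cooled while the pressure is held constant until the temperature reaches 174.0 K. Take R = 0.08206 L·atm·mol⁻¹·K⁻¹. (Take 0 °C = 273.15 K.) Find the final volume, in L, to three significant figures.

V₄ ≈ 681 L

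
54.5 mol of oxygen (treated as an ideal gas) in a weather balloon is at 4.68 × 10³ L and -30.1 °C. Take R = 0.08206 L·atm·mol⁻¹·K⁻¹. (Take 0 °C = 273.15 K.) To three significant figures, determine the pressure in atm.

P ≈ 0.232 atm

Convert: T = 243.05 K.
PV = nRT ⇒ P = nRT/V = (54.5 × 0.08206 × 243.05) / 4.68e+03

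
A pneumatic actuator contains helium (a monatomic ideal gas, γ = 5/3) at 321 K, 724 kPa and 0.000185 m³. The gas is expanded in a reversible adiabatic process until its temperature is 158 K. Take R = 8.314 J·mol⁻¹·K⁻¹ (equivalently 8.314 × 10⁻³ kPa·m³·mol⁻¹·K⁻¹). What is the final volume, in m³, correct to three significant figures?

V₂ ≈ 0.000536 m³

Adiabatic (γ = 5/3), T V^(γ−1) and P V^γ constant: P₂ = P₁·(T₂/T₁)^(γ/(γ−1)) = 123.1 kPa; V₂ = V₁·(T₁/T₂)^(1/(γ−1)) = 0.0005357 m³.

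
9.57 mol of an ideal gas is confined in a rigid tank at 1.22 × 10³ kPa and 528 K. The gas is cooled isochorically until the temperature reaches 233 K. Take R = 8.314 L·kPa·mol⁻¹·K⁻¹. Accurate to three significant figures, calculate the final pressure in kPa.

From PV = nRT: V₁ = nRT₁/P₁ = 34.43 L.
Isochoric, so P/T is constant: V₂ = V₁; P₂ = P₁·(T₂/T₁) = 538.4 kPa.

P₂ ≈ 538 kPa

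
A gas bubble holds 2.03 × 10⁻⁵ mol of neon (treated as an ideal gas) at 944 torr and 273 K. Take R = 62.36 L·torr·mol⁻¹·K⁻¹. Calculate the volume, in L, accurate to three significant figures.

V ≈ 0.000366 L

PV = nRT ⇒ V = nRT/P = (2.03e-05 × 62.36 × 273) / 944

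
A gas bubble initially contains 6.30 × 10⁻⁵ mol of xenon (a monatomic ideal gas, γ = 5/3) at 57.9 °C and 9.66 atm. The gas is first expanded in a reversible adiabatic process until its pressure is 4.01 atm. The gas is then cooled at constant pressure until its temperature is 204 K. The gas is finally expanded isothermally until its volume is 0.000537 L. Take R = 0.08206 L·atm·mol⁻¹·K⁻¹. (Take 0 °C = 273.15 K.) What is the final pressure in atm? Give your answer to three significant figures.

Convert: T₁ = 331.0 K.
From PV = nRT: V₁ = nRT₁/P₁ = 0.0001772 L.
Reversible adiabatic, γ = 5/3: T₂ = T₁·(P₂/P₁)^((γ−1)/γ) = 232.9 K; V₂ = V₁·(P₁/P₂)^(1/γ) = 0.0003003 L.
Isobaric, so V/T is constant: P₃ = P₂; V₃ = V₂·(T₃/T₂) = 0.0002630 L.
T constant ⇒ Boyle's law P V = const: T₄ = T₃; P₄ = P₃·(V₃/V₄) = 1.964 atm.

P₄ ≈ 1.96 atm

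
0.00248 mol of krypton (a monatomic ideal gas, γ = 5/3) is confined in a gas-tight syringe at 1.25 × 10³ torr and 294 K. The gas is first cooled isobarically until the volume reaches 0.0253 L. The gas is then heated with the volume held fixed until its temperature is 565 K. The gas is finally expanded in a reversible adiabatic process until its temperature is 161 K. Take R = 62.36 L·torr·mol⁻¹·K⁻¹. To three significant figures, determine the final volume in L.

From PV = nRT: V₁ = nRT₁/P₁ = 0.03637 L.
P constant ⇒ V ∝ T: P₂ = P₁; T₂ = T₁·(V₂/V₁) = 204.5 K.
Isochoric, so P/T is constant: V₃ = V₂; P₃ = P₂·(T₃/T₂) = 3454 torr.
Adiabatic (γ = 5/3), T V^(γ−1) and P V^γ constant: P₄ = P₃·(T₄/T₃)^(γ/(γ−1)) = 149.7 torr; V₄ = V₃·(T₃/T₄)^(1/(γ−1)) = 0.1663 L.

V₄ ≈ 0.166 L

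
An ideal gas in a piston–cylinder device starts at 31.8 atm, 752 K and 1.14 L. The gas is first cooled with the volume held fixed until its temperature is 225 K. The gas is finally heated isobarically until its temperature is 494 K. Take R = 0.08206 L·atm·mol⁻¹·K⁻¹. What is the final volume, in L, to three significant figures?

V constant ⇒ P ∝ T: V₂ = V₁; P₂ = P₁·(T₂/T₁) = 9.515 atm.
P constant ⇒ V ∝ T: P₃ = P₂; V₃ = V₂·(T₃/T₂) = 2.503 L.

V₃ ≈ 2.50 L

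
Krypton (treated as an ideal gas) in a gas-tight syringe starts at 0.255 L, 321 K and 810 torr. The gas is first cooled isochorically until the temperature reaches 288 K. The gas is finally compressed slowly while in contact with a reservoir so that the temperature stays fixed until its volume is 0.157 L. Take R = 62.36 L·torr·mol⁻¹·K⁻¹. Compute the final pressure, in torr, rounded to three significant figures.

V constant ⇒ P ∝ T: V₂ = V₁; P₂ = P₁·(T₂/T₁) = 726.7 torr.
T constant ⇒ Boyle's law P V = const: T₃ = T₂; P₃ = P₂·(V₂/V₃) = 1180 torr.

P₃ ≈ 1.18e+03 torr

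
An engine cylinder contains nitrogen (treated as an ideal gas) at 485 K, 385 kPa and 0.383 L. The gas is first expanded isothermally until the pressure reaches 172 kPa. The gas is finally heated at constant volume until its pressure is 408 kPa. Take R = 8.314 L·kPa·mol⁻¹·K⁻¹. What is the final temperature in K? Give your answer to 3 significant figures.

T₃ ≈ 1.15e+03 K

Isothermal, so P V is constant: T₂ = T₁; V₂ = V₁·(P₁/P₂) = 0.8573 L.
V constant ⇒ P ∝ T: V₃ = V₂; T₃ = T₂·(P₃/P₂) = 1150 K.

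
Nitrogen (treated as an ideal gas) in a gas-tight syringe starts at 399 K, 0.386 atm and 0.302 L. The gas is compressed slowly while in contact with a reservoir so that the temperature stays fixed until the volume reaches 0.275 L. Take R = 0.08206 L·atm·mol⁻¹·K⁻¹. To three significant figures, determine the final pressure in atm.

P₂ ≈ 0.424 atm

Isothermal, so P V is constant: T₂ = T₁; P₂ = P₁·(V₁/V₂) = 0.4239 atm.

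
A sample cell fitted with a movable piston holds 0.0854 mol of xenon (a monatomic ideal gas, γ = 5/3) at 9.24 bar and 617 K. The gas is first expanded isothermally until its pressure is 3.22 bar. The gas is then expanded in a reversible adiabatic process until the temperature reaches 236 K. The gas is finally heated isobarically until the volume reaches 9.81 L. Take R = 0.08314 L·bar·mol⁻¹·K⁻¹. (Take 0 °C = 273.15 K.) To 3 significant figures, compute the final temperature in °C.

T₄ ≈ 129 °C

From PV = nRT: V₁ = nRT₁/P₁ = 0.4741 L.
Isothermal, so P V is constant: T₂ = T₁; V₂ = V₁·(P₁/P₂) = 1.360 L.
Reversible adiabatic, γ = 5/3: P₃ = P₂·(T₃/T₂)^(γ/(γ−1)) = 0.2914 bar; V₃ = V₂·(T₂/T₃)^(1/(γ−1)) = 5.751 L.
P constant ⇒ V ∝ T: P₄ = P₃; T₄ = T₃·(V₄/V₃) = 402.6 K.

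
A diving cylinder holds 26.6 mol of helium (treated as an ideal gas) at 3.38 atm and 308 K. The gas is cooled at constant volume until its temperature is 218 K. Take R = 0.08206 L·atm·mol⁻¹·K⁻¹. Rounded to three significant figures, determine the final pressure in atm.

P₂ ≈ 2.39 atm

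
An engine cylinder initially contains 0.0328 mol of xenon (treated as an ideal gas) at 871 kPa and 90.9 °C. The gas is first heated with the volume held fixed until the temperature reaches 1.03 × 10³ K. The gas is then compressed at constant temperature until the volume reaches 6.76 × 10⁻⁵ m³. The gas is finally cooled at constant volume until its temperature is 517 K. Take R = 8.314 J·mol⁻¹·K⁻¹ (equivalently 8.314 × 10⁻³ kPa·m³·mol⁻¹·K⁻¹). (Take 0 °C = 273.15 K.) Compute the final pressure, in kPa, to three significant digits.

Convert: T₁ = 364.0 K.
From PV = nRT: V₁ = nRT₁/P₁ = 0.0001140 m³.
Isochoric, so P/T is constant: V₂ = V₁; P₂ = P₁·(T₂/T₁) = 2464 kPa.
Isothermal, so P V is constant: T₃ = T₂; P₃ = P₂·(V₂/V₃) = 4155 kPa.
Isochoric, so P/T is constant: V₄ = V₃; P₄ = P₃·(T₄/T₃) = 2086 kPa.

P₄ ≈ 2.09e+03 kPa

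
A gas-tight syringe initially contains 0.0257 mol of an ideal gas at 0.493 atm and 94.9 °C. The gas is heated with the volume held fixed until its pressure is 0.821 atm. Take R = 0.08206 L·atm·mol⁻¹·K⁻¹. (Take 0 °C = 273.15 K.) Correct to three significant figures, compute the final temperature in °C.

Convert: T₁ = 368.0 K.
From PV = nRT: V₁ = nRT₁/P₁ = 1.574 L.
V constant ⇒ P ∝ T: V₂ = V₁; T₂ = T₁·(P₂/P₁) = 612.9 K.

T₂ ≈ 340 °C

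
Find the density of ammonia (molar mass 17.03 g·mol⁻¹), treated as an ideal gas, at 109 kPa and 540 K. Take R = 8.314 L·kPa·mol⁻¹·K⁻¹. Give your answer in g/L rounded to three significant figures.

ρ = PM/(RT) = (109 × 17.03) / (8.314 × 540.0)

ρ ≈ 0.413 g/L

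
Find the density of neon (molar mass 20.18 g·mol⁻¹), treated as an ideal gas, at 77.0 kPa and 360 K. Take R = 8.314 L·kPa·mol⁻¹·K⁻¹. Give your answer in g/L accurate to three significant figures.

ρ ≈ 0.519 g/L

ρ = PM/(RT) = (77.0 × 20.18) / (8.314 × 360.0)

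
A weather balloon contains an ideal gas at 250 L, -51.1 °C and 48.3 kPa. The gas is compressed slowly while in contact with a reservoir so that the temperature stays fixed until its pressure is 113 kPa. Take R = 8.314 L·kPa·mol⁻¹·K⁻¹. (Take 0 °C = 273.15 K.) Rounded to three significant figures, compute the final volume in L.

Convert: T₁ = 222.0 K.
T constant ⇒ Boyle's law P V = const: T₂ = T₁; V₂ = V₁·(P₁/P₂) = 106.9 L.

V₂ ≈ 107 L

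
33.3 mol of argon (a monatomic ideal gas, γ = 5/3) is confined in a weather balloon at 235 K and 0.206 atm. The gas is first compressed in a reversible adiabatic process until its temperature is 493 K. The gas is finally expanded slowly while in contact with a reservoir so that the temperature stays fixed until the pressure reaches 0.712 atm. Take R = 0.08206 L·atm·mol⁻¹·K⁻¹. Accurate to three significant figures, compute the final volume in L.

From PV = nRT: V₁ = nRT₁/P₁ = 3117 L.
Reversible adiabatic, γ = 5/3: P₂ = P₁·(T₂/T₁)^(γ/(γ−1)) = 1.313 atm; V₂ = V₁·(T₁/T₂)^(1/(γ−1)) = 1026 L.
T constant ⇒ Boyle's law P V = const: T₃ = T₂; V₃ = V₂·(P₂/P₃) = 1892 L.

V₃ ≈ 1.89e+03 L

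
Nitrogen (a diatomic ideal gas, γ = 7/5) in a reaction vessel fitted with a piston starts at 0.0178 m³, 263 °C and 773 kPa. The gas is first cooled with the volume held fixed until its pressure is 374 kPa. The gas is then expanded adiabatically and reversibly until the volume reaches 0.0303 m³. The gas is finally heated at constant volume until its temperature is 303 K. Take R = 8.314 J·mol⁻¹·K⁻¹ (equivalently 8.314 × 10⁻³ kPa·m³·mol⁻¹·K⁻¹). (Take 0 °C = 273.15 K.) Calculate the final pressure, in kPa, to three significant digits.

Convert: T₁ = 536.1 K.
V constant ⇒ P ∝ T: V₂ = V₁; T₂ = T₁·(P₂/P₁) = 259.4 K.
Reversible adiabatic, γ = 7/5: T₃ = T₂·(V₂/V₃)^(γ−1) = 209.7 K; P₃ = P₂·(V₂/V₃)^γ = 177.6 kPa.
Isochoric, so P/T is constant: V₄ = V₃; P₄ = P₃·(T₄/T₃) = 256.6 kPa.

P₄ ≈ 257 kPa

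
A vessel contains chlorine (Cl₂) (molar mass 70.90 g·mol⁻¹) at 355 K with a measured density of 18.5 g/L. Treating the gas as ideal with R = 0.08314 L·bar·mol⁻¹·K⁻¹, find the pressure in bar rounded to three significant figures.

P ≈ 7.70 bar

ρ = PM/(RT) ⇒ P = ρRT/M = (18.5 × 0.08314 × 355.0) / 70.90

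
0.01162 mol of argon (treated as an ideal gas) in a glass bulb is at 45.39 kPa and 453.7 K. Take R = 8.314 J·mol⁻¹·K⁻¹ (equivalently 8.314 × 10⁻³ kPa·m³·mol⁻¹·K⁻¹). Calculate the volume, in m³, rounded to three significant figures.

PV = nRT ⇒ V = nRT/P = (0.01162 × 8.314 × 10⁻³ × 453.7) / 45.39

V ≈ 0.000966 m³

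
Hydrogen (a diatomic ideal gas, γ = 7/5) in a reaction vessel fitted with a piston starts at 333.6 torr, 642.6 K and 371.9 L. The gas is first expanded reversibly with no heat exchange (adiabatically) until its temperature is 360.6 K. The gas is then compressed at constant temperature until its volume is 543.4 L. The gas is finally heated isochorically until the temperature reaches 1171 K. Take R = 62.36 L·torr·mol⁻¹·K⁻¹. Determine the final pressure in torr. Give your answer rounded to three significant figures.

Adiabatic (γ = 7/5), T V^(γ−1) and P V^γ constant: P₂ = P₁·(T₂/T₁)^(γ/(γ−1)) = 44.16 torr; V₂ = V₁·(T₁/T₂)^(1/(γ−1)) = 1577 L.
T constant ⇒ Boyle's law P V = const: T₃ = T₂; P₃ = P₂·(V₂/V₃) = 128.1 torr.
Isochoric, so P/T is constant: V₄ = V₃; P₄ = P₃·(T₄/T₃) = 416.1 torr.

P₄ ≈ 416 torr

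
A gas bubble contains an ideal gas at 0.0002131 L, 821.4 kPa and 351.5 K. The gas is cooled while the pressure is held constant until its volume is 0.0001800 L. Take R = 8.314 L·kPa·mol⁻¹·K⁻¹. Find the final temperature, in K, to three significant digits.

T₂ ≈ 297 K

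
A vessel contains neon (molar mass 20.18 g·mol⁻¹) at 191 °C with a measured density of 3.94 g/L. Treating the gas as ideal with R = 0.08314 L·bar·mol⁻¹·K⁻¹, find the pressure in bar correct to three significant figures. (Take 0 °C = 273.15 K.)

P ≈ 7.53 bar

ρ = PM/(RT) ⇒ P = ρRT/M = (3.94 × 0.08314 × 464.1) / 20.18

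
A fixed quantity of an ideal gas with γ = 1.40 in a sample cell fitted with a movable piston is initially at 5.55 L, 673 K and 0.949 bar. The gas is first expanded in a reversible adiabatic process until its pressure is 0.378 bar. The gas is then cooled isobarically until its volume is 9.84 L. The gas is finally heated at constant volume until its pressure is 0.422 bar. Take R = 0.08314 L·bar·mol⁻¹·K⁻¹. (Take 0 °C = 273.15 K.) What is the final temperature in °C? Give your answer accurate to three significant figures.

T₄ ≈ 257 °C

Adiabatic (γ = 1.40), T V^(γ−1) and P V^γ constant: T₂ = T₁·(P₂/P₁)^((γ−1)/γ) = 517.4 K; V₂ = V₁·(P₁/P₂)^(1/γ) = 10.71 L.
Isobaric, so V/T is constant: P₃ = P₂; T₃ = T₂·(V₃/V₂) = 475.3 K.
Isochoric, so P/T is constant: V₄ = V₃; T₄ = T₃·(P₄/P₃) = 530.6 K.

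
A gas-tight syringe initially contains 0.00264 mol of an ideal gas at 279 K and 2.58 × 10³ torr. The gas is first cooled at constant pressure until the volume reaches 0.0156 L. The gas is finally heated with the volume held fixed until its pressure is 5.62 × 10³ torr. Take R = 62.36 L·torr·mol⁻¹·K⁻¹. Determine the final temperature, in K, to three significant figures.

T₃ ≈ 533 K

From PV = nRT: V₁ = nRT₁/P₁ = 0.01780 L.
P constant ⇒ V ∝ T: P₂ = P₁; T₂ = T₁·(V₂/V₁) = 244.5 K.
V constant ⇒ P ∝ T: V₃ = V₂; T₃ = T₂·(P₃/P₂) = 532.5 K.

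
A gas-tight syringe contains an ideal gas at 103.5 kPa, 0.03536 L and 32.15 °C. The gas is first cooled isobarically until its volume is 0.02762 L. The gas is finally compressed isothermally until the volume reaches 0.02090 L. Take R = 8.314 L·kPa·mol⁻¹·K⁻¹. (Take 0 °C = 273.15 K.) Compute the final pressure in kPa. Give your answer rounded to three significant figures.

P₃ ≈ 137 kPa

Convert: T₁ = 305.3 K.
Isobaric, so V/T is constant: P₂ = P₁; T₂ = T₁·(V₂/V₁) = 238.5 K.
T constant ⇒ Boyle's law P V = const: T₃ = T₂; P₃ = P₂·(V₂/V₃) = 136.8 kPa.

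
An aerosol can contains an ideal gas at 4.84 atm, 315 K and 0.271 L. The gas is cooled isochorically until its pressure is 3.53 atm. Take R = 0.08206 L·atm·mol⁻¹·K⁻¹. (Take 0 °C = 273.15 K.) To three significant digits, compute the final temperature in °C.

T₂ ≈ -43.4 °C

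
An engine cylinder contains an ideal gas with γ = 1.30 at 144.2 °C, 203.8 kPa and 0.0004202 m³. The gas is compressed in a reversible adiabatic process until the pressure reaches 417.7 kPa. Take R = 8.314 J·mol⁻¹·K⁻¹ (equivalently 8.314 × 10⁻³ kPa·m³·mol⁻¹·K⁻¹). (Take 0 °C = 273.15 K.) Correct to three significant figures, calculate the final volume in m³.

V₂ ≈ 0.000242 m³

Convert: T₁ = 417.3 K.
Reversible adiabatic, γ = 1.30: T₂ = T₁·(P₂/P₁)^((γ−1)/γ) = 492.5 K; V₂ = V₁·(P₁/P₂)^(1/γ) = 0.0002419 m³.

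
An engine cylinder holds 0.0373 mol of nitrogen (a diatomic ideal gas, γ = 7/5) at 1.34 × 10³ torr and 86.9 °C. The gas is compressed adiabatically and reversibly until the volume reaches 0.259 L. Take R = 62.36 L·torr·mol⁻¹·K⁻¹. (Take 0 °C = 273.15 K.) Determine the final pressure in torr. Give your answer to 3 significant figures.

Convert: T₁ = 360.0 K.
From PV = nRT: V₁ = nRT₁/P₁ = 0.6250 L.
Reversible adiabatic, γ = 7/5: T₂ = T₁·(V₁/V₂)^(γ−1) = 512.1 K; P₂ = P₁·(V₁/V₂)^γ = 4599 torr.

P₂ ≈ 4.60e+03 torr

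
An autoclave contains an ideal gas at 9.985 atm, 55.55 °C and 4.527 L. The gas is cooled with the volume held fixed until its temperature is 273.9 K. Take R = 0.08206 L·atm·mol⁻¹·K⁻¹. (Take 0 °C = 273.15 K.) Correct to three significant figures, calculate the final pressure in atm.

Convert: T₁ = 328.7 K.
V constant ⇒ P ∝ T: V₂ = V₁; P₂ = P₁·(T₂/T₁) = 8.320 atm.

P₂ ≈ 8.32 atm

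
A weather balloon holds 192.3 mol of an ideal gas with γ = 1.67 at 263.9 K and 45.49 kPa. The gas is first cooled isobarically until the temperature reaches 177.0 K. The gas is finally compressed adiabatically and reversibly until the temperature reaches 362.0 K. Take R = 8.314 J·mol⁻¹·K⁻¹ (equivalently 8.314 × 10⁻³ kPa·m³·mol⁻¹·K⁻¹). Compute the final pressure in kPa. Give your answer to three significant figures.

P₃ ≈ 271 kPa

From PV = nRT: V₁ = nRT₁/P₁ = 9.275 m³.
Isobaric, so V/T is constant: P₂ = P₁; V₂ = V₁·(T₂/T₁) = 6.221 m³.
Reversible adiabatic, γ = 1.67: P₃ = P₂·(T₃/T₂)^(γ/(γ−1)) = 270.7 kPa; V₃ = V₂·(T₂/T₃)^(1/(γ−1)) = 2.138 m³.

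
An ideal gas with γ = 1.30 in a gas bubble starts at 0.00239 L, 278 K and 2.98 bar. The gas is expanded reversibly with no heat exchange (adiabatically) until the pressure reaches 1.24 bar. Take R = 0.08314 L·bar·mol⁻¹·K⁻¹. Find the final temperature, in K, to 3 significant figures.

T₂ ≈ 227 K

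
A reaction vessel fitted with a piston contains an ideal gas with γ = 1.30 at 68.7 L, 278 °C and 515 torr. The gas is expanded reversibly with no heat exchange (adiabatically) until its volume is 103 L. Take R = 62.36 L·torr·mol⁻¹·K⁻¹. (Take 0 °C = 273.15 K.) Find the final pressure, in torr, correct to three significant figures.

P₂ ≈ 304 torr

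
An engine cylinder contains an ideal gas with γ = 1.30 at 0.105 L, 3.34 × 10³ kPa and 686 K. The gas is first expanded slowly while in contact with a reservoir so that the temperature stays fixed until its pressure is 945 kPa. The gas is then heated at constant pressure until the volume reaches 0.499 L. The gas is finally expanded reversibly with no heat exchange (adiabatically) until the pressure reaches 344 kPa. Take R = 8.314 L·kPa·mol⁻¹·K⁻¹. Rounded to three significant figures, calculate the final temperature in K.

Isothermal, so P V is constant: T₂ = T₁; V₂ = V₁·(P₁/P₂) = 0.3711 L.
Isobaric, so V/T is constant: P₃ = P₂; T₃ = T₂·(V₃/V₂) = 922.4 K.
Reversible adiabatic, γ = 1.30: T₄ = T₃·(P₄/P₃)^((γ−1)/γ) = 730.5 K; V₄ = V₃·(P₃/P₄)^(1/γ) = 1.086 L.

T₄ ≈ 731 K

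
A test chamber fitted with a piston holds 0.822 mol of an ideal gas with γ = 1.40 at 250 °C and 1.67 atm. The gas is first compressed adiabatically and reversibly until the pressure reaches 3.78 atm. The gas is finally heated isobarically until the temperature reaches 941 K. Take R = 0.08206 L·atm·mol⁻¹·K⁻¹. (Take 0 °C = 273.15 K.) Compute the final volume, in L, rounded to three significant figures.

Convert: T₁ = 523.1 K.
From PV = nRT: V₁ = nRT₁/P₁ = 21.13 L.
Adiabatic (γ = 1.40), T V^(γ−1) and P V^γ constant: T₂ = T₁·(P₂/P₁)^((γ−1)/γ) = 660.7 K; V₂ = V₁·(P₁/P₂)^(1/γ) = 11.79 L.
Isobaric, so V/T is constant: P₃ = P₂; V₃ = V₂·(T₃/T₂) = 16.79 L.

V₃ ≈ 16.8 L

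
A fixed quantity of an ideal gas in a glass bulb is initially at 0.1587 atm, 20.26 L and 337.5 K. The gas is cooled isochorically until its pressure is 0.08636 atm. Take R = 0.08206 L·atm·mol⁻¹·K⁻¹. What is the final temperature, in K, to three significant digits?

V constant ⇒ P ∝ T: V₂ = V₁; T₂ = T₁·(P₂/P₁) = 183.7 K.

T₂ ≈ 184 K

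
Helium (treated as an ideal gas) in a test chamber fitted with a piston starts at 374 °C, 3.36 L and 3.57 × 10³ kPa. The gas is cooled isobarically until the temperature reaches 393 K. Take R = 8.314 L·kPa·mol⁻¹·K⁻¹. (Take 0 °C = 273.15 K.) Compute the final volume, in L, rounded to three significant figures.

V₂ ≈ 2.04 L

Convert: T₁ = 647.1 K.
P constant ⇒ V ∝ T: P₂ = P₁; V₂ = V₁·(T₂/T₁) = 2.040 L.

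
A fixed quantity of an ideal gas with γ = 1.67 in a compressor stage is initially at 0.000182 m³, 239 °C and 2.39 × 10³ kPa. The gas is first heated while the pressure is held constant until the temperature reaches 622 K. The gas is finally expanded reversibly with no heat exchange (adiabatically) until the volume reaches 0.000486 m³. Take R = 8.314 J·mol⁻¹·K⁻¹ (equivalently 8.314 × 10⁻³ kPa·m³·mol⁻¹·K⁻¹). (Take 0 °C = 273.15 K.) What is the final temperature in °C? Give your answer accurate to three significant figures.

Convert: T₁ = 512.1 K.
Isobaric, so V/T is constant: P₂ = P₁; V₂ = V₁·(T₂/T₁) = 0.0002210 m³.
Reversible adiabatic, γ = 1.67: T₃ = T₂·(V₂/V₃)^(γ−1) = 366.9 K; P₃ = P₂·(V₂/V₃)^γ = 641.2 kPa.

T₃ ≈ 93.7 °C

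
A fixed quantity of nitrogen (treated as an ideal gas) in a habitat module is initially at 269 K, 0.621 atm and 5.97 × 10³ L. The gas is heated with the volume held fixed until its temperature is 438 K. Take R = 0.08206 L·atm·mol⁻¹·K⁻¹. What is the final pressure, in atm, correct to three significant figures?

Isochoric, so P/T is constant: V₂ = V₁; P₂ = P₁·(T₂/T₁) = 1.011 atm.

P₂ ≈ 1.01 atm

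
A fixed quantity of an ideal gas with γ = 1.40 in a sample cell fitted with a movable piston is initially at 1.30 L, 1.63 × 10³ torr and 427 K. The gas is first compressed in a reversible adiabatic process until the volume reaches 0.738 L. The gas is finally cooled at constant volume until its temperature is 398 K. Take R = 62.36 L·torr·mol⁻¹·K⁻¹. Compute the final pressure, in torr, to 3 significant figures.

P₃ ≈ 2.68e+03 torr

Reversible adiabatic, γ = 1.40: T₂ = T₁·(V₁/V₂)^(γ−1) = 535.5 K; P₂ = P₁·(V₁/V₂)^γ = 3601 torr.
Isochoric, so P/T is constant: V₃ = V₂; P₃ = P₂·(T₃/T₂) = 2676 torr.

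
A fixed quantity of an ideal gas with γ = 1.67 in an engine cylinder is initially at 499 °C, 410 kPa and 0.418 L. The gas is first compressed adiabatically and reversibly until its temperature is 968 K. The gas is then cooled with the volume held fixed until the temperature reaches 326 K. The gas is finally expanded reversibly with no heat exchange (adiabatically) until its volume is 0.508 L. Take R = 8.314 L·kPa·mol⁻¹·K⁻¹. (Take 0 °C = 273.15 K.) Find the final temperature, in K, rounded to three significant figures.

Convert: T₁ = 772.1 K.
Adiabatic (γ = 1.67), T V^(γ−1) and P V^γ constant: P₂ = P₁·(T₂/T₁)^(γ/(γ−1)) = 720.3 kPa; V₂ = V₁·(T₁/T₂)^(1/(γ−1)) = 0.2983 L.
Isochoric, so P/T is constant: V₃ = V₂; P₃ = P₂·(T₃/T₂) = 242.6 kPa.
Adiabatic (γ = 1.67), T V^(γ−1) and P V^γ constant: T₄ = T₃·(V₃/V₄)^(γ−1) = 228.2 K; P₄ = P₃·(V₃/V₄)^γ = 99.70 kPa.

T₄ ≈ 228 K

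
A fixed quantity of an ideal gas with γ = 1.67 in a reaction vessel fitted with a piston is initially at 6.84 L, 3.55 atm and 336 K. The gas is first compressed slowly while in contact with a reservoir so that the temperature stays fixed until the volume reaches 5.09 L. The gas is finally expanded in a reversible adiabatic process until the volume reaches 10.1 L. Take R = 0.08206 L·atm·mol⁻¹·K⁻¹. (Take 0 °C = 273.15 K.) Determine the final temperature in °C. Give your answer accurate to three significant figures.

Isothermal, so P V is constant: T₂ = T₁; P₂ = P₁·(V₁/V₂) = 4.771 atm.
Reversible adiabatic, γ = 1.67: T₃ = T₂·(V₂/V₃)^(γ−1) = 212.3 K; P₃ = P₂·(V₂/V₃)^γ = 1.519 atm.

T₃ ≈ -60.9 °C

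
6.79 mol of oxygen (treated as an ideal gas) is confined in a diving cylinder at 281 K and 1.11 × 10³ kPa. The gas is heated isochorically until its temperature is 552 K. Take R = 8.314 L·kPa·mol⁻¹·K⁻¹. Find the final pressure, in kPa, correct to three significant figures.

P₂ ≈ 2.18e+03 kPa

From PV = nRT: V₁ = nRT₁/P₁ = 14.29 L.
V constant ⇒ P ∝ T: V₂ = V₁; P₂ = P₁·(T₂/T₁) = 2180 kPa.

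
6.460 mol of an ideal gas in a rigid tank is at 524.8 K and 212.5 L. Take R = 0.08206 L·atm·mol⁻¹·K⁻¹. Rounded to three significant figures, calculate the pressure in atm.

PV = nRT ⇒ P = nRT/V = (6.460 × 0.08206 × 524.8) / 212.5

P ≈ 1.31 atm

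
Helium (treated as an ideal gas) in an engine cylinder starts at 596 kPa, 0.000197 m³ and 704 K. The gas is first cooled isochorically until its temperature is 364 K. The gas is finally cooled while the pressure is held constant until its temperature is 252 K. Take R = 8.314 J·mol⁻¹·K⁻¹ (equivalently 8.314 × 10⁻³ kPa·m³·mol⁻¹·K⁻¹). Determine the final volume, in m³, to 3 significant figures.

V₃ ≈ 0.000136 m³

V constant ⇒ P ∝ T: V₂ = V₁; P₂ = P₁·(T₂/T₁) = 308.2 kPa.
P constant ⇒ V ∝ T: P₃ = P₂; V₃ = V₂·(T₃/T₂) = 0.0001364 m³.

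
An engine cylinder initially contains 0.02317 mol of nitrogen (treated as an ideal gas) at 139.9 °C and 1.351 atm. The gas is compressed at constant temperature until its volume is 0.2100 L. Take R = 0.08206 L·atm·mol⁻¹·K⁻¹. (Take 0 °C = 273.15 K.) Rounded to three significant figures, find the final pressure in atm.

Convert: T₁ = 413.0 K.
From PV = nRT: V₁ = nRT₁/P₁ = 0.5813 L.
T constant ⇒ Boyle's law P V = const: T₂ = T₁; P₂ = P₁·(V₁/V₂) = 3.740 atm.

P₂ ≈ 3.74 atm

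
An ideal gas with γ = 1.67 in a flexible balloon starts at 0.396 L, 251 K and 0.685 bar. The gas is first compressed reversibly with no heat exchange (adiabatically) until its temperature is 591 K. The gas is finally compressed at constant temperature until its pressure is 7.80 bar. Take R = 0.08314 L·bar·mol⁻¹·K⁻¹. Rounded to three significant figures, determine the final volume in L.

V₃ ≈ 0.0819 L

Reversible adiabatic, γ = 1.67: P₂ = P₁·(T₂/T₁)^(γ/(γ−1)) = 5.790 bar; V₂ = V₁·(T₁/T₂)^(1/(γ−1)) = 0.1103 L.
Isothermal, so P V is constant: T₃ = T₂; V₃ = V₂·(P₂/P₃) = 0.08189 L.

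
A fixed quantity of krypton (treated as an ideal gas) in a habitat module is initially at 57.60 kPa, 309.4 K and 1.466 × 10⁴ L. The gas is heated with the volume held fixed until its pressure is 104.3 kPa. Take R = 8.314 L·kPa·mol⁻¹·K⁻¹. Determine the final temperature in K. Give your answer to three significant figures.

T₂ ≈ 560 K

Isochoric, so P/T is constant: V₂ = V₁; T₂ = T₁·(P₂/P₁) = 560.3 K.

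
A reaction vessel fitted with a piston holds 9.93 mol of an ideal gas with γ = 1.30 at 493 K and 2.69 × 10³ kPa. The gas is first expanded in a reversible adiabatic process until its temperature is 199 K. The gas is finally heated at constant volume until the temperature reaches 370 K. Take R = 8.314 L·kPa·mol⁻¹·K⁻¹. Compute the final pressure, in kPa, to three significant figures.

P₃ ≈ 98.1 kPa

From PV = nRT: V₁ = nRT₁/P₁ = 15.13 L.
Reversible adiabatic, γ = 1.30: P₂ = P₁·(T₂/T₁)^(γ/(γ−1)) = 52.78 kPa; V₂ = V₁·(T₁/T₂)^(1/(γ−1)) = 311.3 L.
Isochoric, so P/T is constant: V₃ = V₂; P₃ = P₂·(T₃/T₂) = 98.13 kPa.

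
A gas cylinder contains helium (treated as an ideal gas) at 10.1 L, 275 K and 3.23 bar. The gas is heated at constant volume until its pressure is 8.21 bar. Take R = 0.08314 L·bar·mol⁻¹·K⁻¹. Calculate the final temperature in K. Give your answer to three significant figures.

T₂ ≈ 699 K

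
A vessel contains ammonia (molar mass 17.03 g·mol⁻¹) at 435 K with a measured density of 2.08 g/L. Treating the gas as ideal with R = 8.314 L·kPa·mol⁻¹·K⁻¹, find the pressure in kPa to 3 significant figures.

P ≈ 442 kPa

ρ = PM/(RT) ⇒ P = ρRT/M = (2.08 × 8.314 × 435.0) / 17.03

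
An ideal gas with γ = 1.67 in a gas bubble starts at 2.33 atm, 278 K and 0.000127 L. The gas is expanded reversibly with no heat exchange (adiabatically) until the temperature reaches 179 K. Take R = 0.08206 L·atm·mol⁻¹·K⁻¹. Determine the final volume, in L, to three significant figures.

V₂ ≈ 0.000245 L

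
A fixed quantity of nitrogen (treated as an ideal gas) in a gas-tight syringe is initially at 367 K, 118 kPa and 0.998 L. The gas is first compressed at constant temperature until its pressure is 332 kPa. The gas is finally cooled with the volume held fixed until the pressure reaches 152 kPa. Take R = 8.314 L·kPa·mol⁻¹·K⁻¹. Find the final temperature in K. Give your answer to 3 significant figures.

Isothermal, so P V is constant: T₂ = T₁; V₂ = V₁·(P₁/P₂) = 0.3547 L.
V constant ⇒ P ∝ T: V₃ = V₂; T₃ = T₂·(P₃/P₂) = 168.0 K.

T₃ ≈ 168 K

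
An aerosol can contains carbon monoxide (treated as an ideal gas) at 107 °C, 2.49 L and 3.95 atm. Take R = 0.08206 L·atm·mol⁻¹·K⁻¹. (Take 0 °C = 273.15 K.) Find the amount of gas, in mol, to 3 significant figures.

Convert: T = 380.15 K.
PV = nRT ⇒ n = PV/(RT) = (3.95 × 2.49) / (0.08206 × 380.15)

n ≈ 0.315 mol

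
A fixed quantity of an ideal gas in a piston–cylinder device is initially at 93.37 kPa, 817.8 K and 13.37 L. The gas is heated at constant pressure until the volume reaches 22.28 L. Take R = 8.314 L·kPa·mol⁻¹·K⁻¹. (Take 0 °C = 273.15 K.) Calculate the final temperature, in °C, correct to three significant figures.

Isobaric, so V/T is constant: P₂ = P₁; T₂ = T₁·(V₂/V₁) = 1363 K.

T₂ ≈ 1.09e+03 °C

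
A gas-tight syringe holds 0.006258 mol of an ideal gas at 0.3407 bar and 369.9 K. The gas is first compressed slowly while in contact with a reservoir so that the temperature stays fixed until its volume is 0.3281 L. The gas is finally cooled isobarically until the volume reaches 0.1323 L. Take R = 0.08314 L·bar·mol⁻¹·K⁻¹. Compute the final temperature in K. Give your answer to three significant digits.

T₃ ≈ 149 K

From PV = nRT: V₁ = nRT₁/P₁ = 0.5649 L.
Isothermal, so P V is constant: T₂ = T₁; P₂ = P₁·(V₁/V₂) = 0.5866 bar.
Isobaric, so V/T is constant: P₃ = P₂; T₃ = T₂·(V₃/V₂) = 149.2 K.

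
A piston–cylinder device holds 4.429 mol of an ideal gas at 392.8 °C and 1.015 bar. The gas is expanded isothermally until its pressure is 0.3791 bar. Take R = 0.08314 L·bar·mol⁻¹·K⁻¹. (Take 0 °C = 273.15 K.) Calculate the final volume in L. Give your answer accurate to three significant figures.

V₂ ≈ 647 L

Convert: T₁ = 666.0 K.
From PV = nRT: V₁ = nRT₁/P₁ = 241.6 L.
Isothermal, so P V is constant: T₂ = T₁; V₂ = V₁·(P₁/P₂) = 646.8 L.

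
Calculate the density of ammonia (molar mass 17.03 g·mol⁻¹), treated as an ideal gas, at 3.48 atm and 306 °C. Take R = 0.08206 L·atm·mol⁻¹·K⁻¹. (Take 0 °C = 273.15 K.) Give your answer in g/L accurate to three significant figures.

ρ ≈ 1.25 g/L

ρ = PM/(RT) = (3.48 × 17.03) / (0.08206 × 579.1)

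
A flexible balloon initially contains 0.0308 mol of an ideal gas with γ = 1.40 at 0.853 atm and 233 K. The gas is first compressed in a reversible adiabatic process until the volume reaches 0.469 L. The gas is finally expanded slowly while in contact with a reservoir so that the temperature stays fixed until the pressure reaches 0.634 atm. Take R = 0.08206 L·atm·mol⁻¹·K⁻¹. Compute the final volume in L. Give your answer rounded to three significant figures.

V₃ ≈ 1.08 L

From PV = nRT: V₁ = nRT₁/P₁ = 0.6904 L.
Adiabatic (γ = 1.40), T V^(γ−1) and P V^γ constant: T₂ = T₁·(V₁/V₂)^(γ−1) = 272.0 K; P₂ = P₁·(V₁/V₂)^γ = 1.466 atm.
T constant ⇒ Boyle's law P V = const: T₃ = T₂; V₃ = V₂·(P₂/P₃) = 1.084 L.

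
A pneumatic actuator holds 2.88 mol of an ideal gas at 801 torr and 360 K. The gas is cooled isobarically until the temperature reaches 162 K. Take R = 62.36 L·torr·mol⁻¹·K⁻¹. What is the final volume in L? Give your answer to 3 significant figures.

From PV = nRT: V₁ = nRT₁/P₁ = 80.72 L.
P constant ⇒ V ∝ T: P₂ = P₁; V₂ = V₁·(T₂/T₁) = 36.32 L.

V₂ ≈ 36.3 L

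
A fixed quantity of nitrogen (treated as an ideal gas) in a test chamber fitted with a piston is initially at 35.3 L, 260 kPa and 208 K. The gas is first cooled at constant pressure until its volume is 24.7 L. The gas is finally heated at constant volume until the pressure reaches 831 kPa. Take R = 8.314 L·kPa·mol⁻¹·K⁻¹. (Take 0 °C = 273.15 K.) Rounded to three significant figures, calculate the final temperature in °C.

Isobaric, so V/T is constant: P₂ = P₁; T₂ = T₁·(V₂/V₁) = 145.5 K.
Isochoric, so P/T is constant: V₃ = V₂; T₃ = T₂·(P₃/P₂) = 465.2 K.

T₃ ≈ 192 °C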